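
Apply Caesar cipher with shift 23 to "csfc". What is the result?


Caesar cipher: shift "csfc" by 23
  'c' (pos 2) + 23 = pos 25 = 'z'
  's' (pos 18) + 23 = pos 15 = 'p'
  'f' (pos 5) + 23 = pos 2 = 'c'
  'c' (pos 2) + 23 = pos 25 = 'z'
Result: zpcz

zpcz


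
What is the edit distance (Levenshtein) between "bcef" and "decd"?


Computing edit distance: "bcef" -> "decd"
DP table:
           d    e    c    d
      0    1    2    3    4
  b   1    1    2    3    4
  c   2    2    2    2    3
  e   3    3    2    3    3
  f   4    4    3    3    4
Edit distance = dp[4][4] = 4

4


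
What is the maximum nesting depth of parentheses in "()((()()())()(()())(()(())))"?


Input: "()((()()())()(()())(()(())))"
Tracking depth:
  Position 0 '(': depth becomes 1
  Position 1 ')': depth becomes 0
  Position 2 '(': depth becomes 1
  Position 3 '(': depth becomes 2
  Position 4 '(': depth becomes 3
  Position 5 ')': depth becomes 2
  Position 6 '(': depth becomes 3
  Position 7 ')': depth becomes 2
  Position 8 '(': depth becomes 3
  Position 9 ')': depth becomes 2
  Position 10 ')': depth becomes 1
  Position 11 '(': depth becomes 2
  Position 12 ')': depth becomes 1
  Position 13 '(': depth becomes 2
  Position 14 '(': depth becomes 3
  Position 15 ')': depth becomes 2
  Position 16 '(': depth becomes 3
  Position 17 ')': depth becomes 2
  Position 18 ')': depth becomes 1
  Position 19 '(': depth becomes 2
  Position 20 '(': depth becomes 3
  Position 21 ')': depth becomes 2
  Position 22 '(': depth becomes 3
  Position 23 '(': depth becomes 4
  Position 24 ')': depth becomes 3
  Position 25 ')': depth becomes 2
  Position 26 ')': depth becomes 1
  Position 27 ')': depth becomes 0
Maximum depth reached: 4

4


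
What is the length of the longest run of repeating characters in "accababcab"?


Input: "accababcab"
Scanning for longest run:
  Position 1 ('c'): new char, reset run to 1
  Position 2 ('c'): continues run of 'c', length=2
  Position 3 ('a'): new char, reset run to 1
  Position 4 ('b'): new char, reset run to 1
  Position 5 ('a'): new char, reset run to 1
  Position 6 ('b'): new char, reset run to 1
  Position 7 ('c'): new char, reset run to 1
  Position 8 ('a'): new char, reset run to 1
  Position 9 ('b'): new char, reset run to 1
Longest run: 'c' with length 2

2


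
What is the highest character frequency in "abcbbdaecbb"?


Input: abcbbdaecbb
Character counts:
  'a': 2
  'b': 5
  'c': 2
  'd': 1
  'e': 1
Maximum frequency: 5

5


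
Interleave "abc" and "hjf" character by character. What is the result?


Interleaving "abc" and "hjf":
  Position 0: 'a' from first, 'h' from second => "ah"
  Position 1: 'b' from first, 'j' from second => "bj"
  Position 2: 'c' from first, 'f' from second => "cf"
Result: ahbjcf

ahbjcf


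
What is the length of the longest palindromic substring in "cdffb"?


Input: "cdffb"
Checking substrings for palindromes:
  [2:4] "ff" (len 2) => palindrome
Longest palindromic substring: "ff" with length 2

2


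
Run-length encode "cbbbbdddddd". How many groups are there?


Input: cbbbbdddddd
Scanning for consecutive runs:
  Group 1: 'c' x 1 (positions 0-0)
  Group 2: 'b' x 4 (positions 1-4)
  Group 3: 'd' x 6 (positions 5-10)
Total groups: 3

3


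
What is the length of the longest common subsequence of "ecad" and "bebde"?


LCS of "ecad" and "bebde"
DP table:
           b    e    b    d    e
      0    0    0    0    0    0
  e   0    0    1    1    1    1
  c   0    0    1    1    1    1
  a   0    0    1    1    1    1
  d   0    0    1    1    2    2
LCS length = dp[4][5] = 2

2


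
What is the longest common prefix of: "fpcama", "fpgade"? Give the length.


Words: fpcama, fpgade
  Position 0: all 'f' => match
  Position 1: all 'p' => match
  Position 2: ('c', 'g') => mismatch, stop
LCP = "fp" (length 2)

2


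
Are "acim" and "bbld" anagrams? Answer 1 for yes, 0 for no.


Strings: "acim", "bbld"
Sorted first:  acim
Sorted second: bbdl
Differ at position 0: 'a' vs 'b' => not anagrams

0


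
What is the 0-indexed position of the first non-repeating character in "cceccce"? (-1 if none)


Input: cceccce
Character frequencies:
  'c': 5
  'e': 2
Scanning left to right for freq == 1:
  Position 0 ('c'): freq=5, skip
  Position 1 ('c'): freq=5, skip
  Position 2 ('e'): freq=2, skip
  Position 3 ('c'): freq=5, skip
  Position 4 ('c'): freq=5, skip
  Position 5 ('c'): freq=5, skip
  Position 6 ('e'): freq=2, skip
  No unique character found => answer = -1

-1


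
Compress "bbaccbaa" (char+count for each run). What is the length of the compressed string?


Input: bbaccbaa
Runs:
  'b' x 2 => "b2"
  'a' x 1 => "a1"
  'c' x 2 => "c2"
  'b' x 1 => "b1"
  'a' x 2 => "a2"
Compressed: "b2a1c2b1a2"
Compressed length: 10

10


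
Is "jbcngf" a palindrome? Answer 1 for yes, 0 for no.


Input: jbcngf
Reversed: fgncbj
  Compare pos 0 ('j') with pos 5 ('f'): MISMATCH
  Compare pos 1 ('b') with pos 4 ('g'): MISMATCH
  Compare pos 2 ('c') with pos 3 ('n'): MISMATCH
Result: not a palindrome

0


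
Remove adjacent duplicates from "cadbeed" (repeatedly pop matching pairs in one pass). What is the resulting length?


Input: cadbeed
Stack-based adjacent duplicate removal:
  Read 'c': push. Stack: c
  Read 'a': push. Stack: ca
  Read 'd': push. Stack: cad
  Read 'b': push. Stack: cadb
  Read 'e': push. Stack: cadbe
  Read 'e': matches stack top 'e' => pop. Stack: cadb
  Read 'd': push. Stack: cadbd
Final stack: "cadbd" (length 5)

5


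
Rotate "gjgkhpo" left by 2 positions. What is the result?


Input: "gjgkhpo", rotate left by 2
First 2 characters: "gj"
Remaining characters: "gkhpo"
Concatenate remaining + first: "gkhpo" + "gj" = "gkhpogj"

gkhpogj


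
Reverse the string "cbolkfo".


Input: cbolkfo
Reading characters right to left:
  Position 6: 'o'
  Position 5: 'f'
  Position 4: 'k'
  Position 3: 'l'
  Position 2: 'o'
  Position 1: 'b'
  Position 0: 'c'
Reversed: ofklobc

ofklobc


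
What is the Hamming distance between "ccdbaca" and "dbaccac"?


Comparing "ccdbaca" and "dbaccac" position by position:
  Position 0: 'c' vs 'd' => differ
  Position 1: 'c' vs 'b' => differ
  Position 2: 'd' vs 'a' => differ
  Position 3: 'b' vs 'c' => differ
  Position 4: 'a' vs 'c' => differ
  Position 5: 'c' vs 'a' => differ
  Position 6: 'a' vs 'c' => differ
Total differences (Hamming distance): 7

7


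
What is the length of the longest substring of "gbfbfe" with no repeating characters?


Input: "gbfbfe"
Sliding window (track last position of each char):
  Position 0 ('g'): window [0,0] length 1 -- new best
  Position 1 ('b'): window [0,1] length 2 -- new best
  Position 2 ('f'): window [0,2] length 3 -- new best
  Position 3 ('b'): repeat (last at 1), move window start to 2
  Position 3 ('b'): window [2,3] length 2
  Position 4 ('f'): repeat (last at 2), move window start to 3
  Position 4 ('f'): window [3,4] length 2
  Position 5 ('e'): window [3,5] length 3
Longest substring with no repeats: "gbf" with length 3

3


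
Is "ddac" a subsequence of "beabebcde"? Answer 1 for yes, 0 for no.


Check if "ddac" is a subsequence of "beabebcde"
Greedy scan:
  Position 0 ('b'): no match needed
  Position 1 ('e'): no match needed
  Position 2 ('a'): no match needed
  Position 3 ('b'): no match needed
  Position 4 ('e'): no match needed
  Position 5 ('b'): no match needed
  Position 6 ('c'): no match needed
  Position 7 ('d'): matches sub[0] = 'd'
  Position 8 ('e'): no match needed
Only matched 1/4 characters => not a subsequence

0


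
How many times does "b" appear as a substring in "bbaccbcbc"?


Searching for "b" in "bbaccbcbc"
Scanning each position:
  Position 0: "b" => MATCH
  Position 1: "b" => MATCH
  Position 2: "a" => no
  Position 3: "c" => no
  Position 4: "c" => no
  Position 5: "b" => MATCH
  Position 6: "c" => no
  Position 7: "b" => MATCH
  Position 8: "c" => no
Total occurrences: 4

4


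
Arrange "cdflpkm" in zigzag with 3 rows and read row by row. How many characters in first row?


Zigzag "cdflpkm" into 3 rows:
Placing characters:
  'c' => row 0
  'd' => row 1
  'f' => row 2
  'l' => row 1
  'p' => row 0
  'k' => row 1
  'm' => row 2
Rows:
  Row 0: "cp"
  Row 1: "dlk"
  Row 2: "fm"
First row length: 2

2


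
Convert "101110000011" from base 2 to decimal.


Input: "101110000011" in base 2
Positional expansion:
  Digit '1' (value 1) x 2^11 = 2048
  Digit '0' (value 0) x 2^10 = 0
  Digit '1' (value 1) x 2^9 = 512
  Digit '1' (value 1) x 2^8 = 256
  Digit '1' (value 1) x 2^7 = 128
  Digit '0' (value 0) x 2^6 = 0
  Digit '0' (value 0) x 2^5 = 0
  Digit '0' (value 0) x 2^4 = 0
  Digit '0' (value 0) x 2^3 = 0
  Digit '0' (value 0) x 2^2 = 0
  Digit '1' (value 1) x 2^1 = 2
  Digit '1' (value 1) x 2^0 = 1
Sum = 2947

2947


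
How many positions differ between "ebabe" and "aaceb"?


Comparing "ebabe" and "aaceb" position by position:
  Position 0: 'e' vs 'a' => DIFFER
  Position 1: 'b' vs 'a' => DIFFER
  Position 2: 'a' vs 'c' => DIFFER
  Position 3: 'b' vs 'e' => DIFFER
  Position 4: 'e' vs 'b' => DIFFER
Positions that differ: 5

5


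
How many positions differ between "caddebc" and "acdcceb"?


Comparing "caddebc" and "acdcceb" position by position:
  Position 0: 'c' vs 'a' => DIFFER
  Position 1: 'a' vs 'c' => DIFFER
  Position 2: 'd' vs 'd' => same
  Position 3: 'd' vs 'c' => DIFFER
  Position 4: 'e' vs 'c' => DIFFER
  Position 5: 'b' vs 'e' => DIFFER
  Position 6: 'c' vs 'b' => DIFFER
Positions that differ: 6

6


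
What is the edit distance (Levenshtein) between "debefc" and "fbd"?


Computing edit distance: "debefc" -> "fbd"
DP table:
           f    b    d
      0    1    2    3
  d   1    1    2    2
  e   2    2    2    3
  b   3    3    2    3
  e   4    4    3    3
  f   5    4    4    4
  c   6    5    5    5
Edit distance = dp[6][3] = 5

5


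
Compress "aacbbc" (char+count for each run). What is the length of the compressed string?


Input: aacbbc
Runs:
  'a' x 2 => "a2"
  'c' x 1 => "c1"
  'b' x 2 => "b2"
  'c' x 1 => "c1"
Compressed: "a2c1b2c1"
Compressed length: 8

8


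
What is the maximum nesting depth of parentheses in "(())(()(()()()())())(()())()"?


Input: "(())(()(()()()())())(()())()"
Tracking depth:
  Position 0 '(': depth becomes 1
  Position 1 '(': depth becomes 2
  Position 2 ')': depth becomes 1
  Position 3 ')': depth becomes 0
  Position 4 '(': depth becomes 1
  Position 5 '(': depth becomes 2
  Position 6 ')': depth becomes 1
  Position 7 '(': depth becomes 2
  Position 8 '(': depth becomes 3
  Position 9 ')': depth becomes 2
  Position 10 '(': depth becomes 3
  Position 11 ')': depth becomes 2
  Position 12 '(': depth becomes 3
  Position 13 ')': depth becomes 2
  Position 14 '(': depth becomes 3
  Position 15 ')': depth becomes 2
  Position 16 ')': depth becomes 1
  Position 17 '(': depth becomes 2
  Position 18 ')': depth becomes 1
  Position 19 ')': depth becomes 0
  Position 20 '(': depth becomes 1
  Position 21 '(': depth becomes 2
  Position 22 ')': depth becomes 1
  Position 23 '(': depth becomes 2
  Position 24 ')': depth becomes 1
  Position 25 ')': depth becomes 0
  Position 26 '(': depth becomes 1
  Position 27 ')': depth becomes 0
Maximum depth reached: 3

3


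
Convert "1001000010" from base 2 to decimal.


Input: "1001000010" in base 2
Positional expansion:
  Digit '1' (value 1) x 2^9 = 512
  Digit '0' (value 0) x 2^8 = 0
  Digit '0' (value 0) x 2^7 = 0
  Digit '1' (value 1) x 2^6 = 64
  Digit '0' (value 0) x 2^5 = 0
  Digit '0' (value 0) x 2^4 = 0
  Digit '0' (value 0) x 2^3 = 0
  Digit '0' (value 0) x 2^2 = 0
  Digit '1' (value 1) x 2^1 = 2
  Digit '0' (value 0) x 2^0 = 0
Sum = 578

578


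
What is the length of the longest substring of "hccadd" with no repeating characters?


Input: "hccadd"
Sliding window (track last position of each char):
  Position 0 ('h'): window [0,0] length 1 -- new best
  Position 1 ('c'): window [0,1] length 2 -- new best
  Position 2 ('c'): repeat (last at 1), move window start to 2
  Position 2 ('c'): window [2,2] length 1
  Position 3 ('a'): window [2,3] length 2
  Position 4 ('d'): window [2,4] length 3 -- new best
  Position 5 ('d'): repeat (last at 4), move window start to 5
  Position 5 ('d'): window [5,5] length 1
Longest substring with no repeats: "cad" with length 3

3


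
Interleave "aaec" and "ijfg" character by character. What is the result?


Interleaving "aaec" and "ijfg":
  Position 0: 'a' from first, 'i' from second => "ai"
  Position 1: 'a' from first, 'j' from second => "aj"
  Position 2: 'e' from first, 'f' from second => "ef"
  Position 3: 'c' from first, 'g' from second => "cg"
Result: aiajefcg

aiajefcg


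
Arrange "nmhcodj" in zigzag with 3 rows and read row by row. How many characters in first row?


Zigzag "nmhcodj" into 3 rows:
Placing characters:
  'n' => row 0
  'm' => row 1
  'h' => row 2
  'c' => row 1
  'o' => row 0
  'd' => row 1
  'j' => row 2
Rows:
  Row 0: "no"
  Row 1: "mcd"
  Row 2: "hj"
First row length: 2

2


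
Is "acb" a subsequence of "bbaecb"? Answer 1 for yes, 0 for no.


Check if "acb" is a subsequence of "bbaecb"
Greedy scan:
  Position 0 ('b'): no match needed
  Position 1 ('b'): no match needed
  Position 2 ('a'): matches sub[0] = 'a'
  Position 3 ('e'): no match needed
  Position 4 ('c'): matches sub[1] = 'c'
  Position 5 ('b'): matches sub[2] = 'b'
All 3 characters matched => is a subsequence

1


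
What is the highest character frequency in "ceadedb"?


Input: ceadedb
Character counts:
  'a': 1
  'b': 1
  'c': 1
  'd': 2
  'e': 2
Maximum frequency: 2

2


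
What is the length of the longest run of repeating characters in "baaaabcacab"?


Input: "baaaabcacab"
Scanning for longest run:
  Position 1 ('a'): new char, reset run to 1
  Position 2 ('a'): continues run of 'a', length=2
  Position 3 ('a'): continues run of 'a', length=3
  Position 4 ('a'): continues run of 'a', length=4
  Position 5 ('b'): new char, reset run to 1
  Position 6 ('c'): new char, reset run to 1
  Position 7 ('a'): new char, reset run to 1
  Position 8 ('c'): new char, reset run to 1
  Position 9 ('a'): new char, reset run to 1
  Position 10 ('b'): new char, reset run to 1
Longest run: 'a' with length 4

4


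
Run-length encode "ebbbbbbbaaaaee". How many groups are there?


Input: ebbbbbbbaaaaee
Scanning for consecutive runs:
  Group 1: 'e' x 1 (positions 0-0)
  Group 2: 'b' x 7 (positions 1-7)
  Group 3: 'a' x 4 (positions 8-11)
  Group 4: 'e' x 2 (positions 12-13)
Total groups: 4

4


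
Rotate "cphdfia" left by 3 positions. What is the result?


Input: "cphdfia", rotate left by 3
First 3 characters: "cph"
Remaining characters: "dfia"
Concatenate remaining + first: "dfia" + "cph" = "dfiacph"

dfiacph


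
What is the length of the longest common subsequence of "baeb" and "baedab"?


LCS of "baeb" and "baedab"
DP table:
           b    a    e    d    a    b
      0    0    0    0    0    0    0
  b   0    1    1    1    1    1    1
  a   0    1    2    2    2    2    2
  e   0    1    2    3    3    3    3
  b   0    1    2    3    3    3    4
LCS length = dp[4][6] = 4

4


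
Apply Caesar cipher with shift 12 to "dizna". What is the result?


Caesar cipher: shift "dizna" by 12
  'd' (pos 3) + 12 = pos 15 = 'p'
  'i' (pos 8) + 12 = pos 20 = 'u'
  'z' (pos 25) + 12 = pos 11 = 'l'
  'n' (pos 13) + 12 = pos 25 = 'z'
  'a' (pos 0) + 12 = pos 12 = 'm'
Result: pulzm

pulzm


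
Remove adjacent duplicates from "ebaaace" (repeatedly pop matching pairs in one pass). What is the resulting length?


Input: ebaaace
Stack-based adjacent duplicate removal:
  Read 'e': push. Stack: e
  Read 'b': push. Stack: eb
  Read 'a': push. Stack: eba
  Read 'a': matches stack top 'a' => pop. Stack: eb
  Read 'a': push. Stack: eba
  Read 'c': push. Stack: ebac
  Read 'e': push. Stack: ebace
Final stack: "ebace" (length 5)

5


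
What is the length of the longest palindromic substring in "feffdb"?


Input: "feffdb"
Checking substrings for palindromes:
  [0:3] "fef" (len 3) => palindrome
  [2:4] "ff" (len 2) => palindrome
Longest palindromic substring: "fef" with length 3

3


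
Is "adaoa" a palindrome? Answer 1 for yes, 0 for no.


Input: adaoa
Reversed: aoada
  Compare pos 0 ('a') with pos 4 ('a'): match
  Compare pos 1 ('d') with pos 3 ('o'): MISMATCH
Result: not a palindrome

0


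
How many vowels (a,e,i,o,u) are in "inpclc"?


Input: inpclc
Checking each character:
  'i' at position 0: vowel (running total: 1)
  'n' at position 1: consonant
  'p' at position 2: consonant
  'c' at position 3: consonant
  'l' at position 4: consonant
  'c' at position 5: consonant
Total vowels: 1

1


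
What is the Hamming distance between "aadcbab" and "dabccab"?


Comparing "aadcbab" and "dabccab" position by position:
  Position 0: 'a' vs 'd' => differ
  Position 1: 'a' vs 'a' => same
  Position 2: 'd' vs 'b' => differ
  Position 3: 'c' vs 'c' => same
  Position 4: 'b' vs 'c' => differ
  Position 5: 'a' vs 'a' => same
  Position 6: 'b' vs 'b' => same
Total differences (Hamming distance): 3

3


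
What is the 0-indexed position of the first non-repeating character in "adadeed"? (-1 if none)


Input: adadeed
Character frequencies:
  'a': 2
  'd': 3
  'e': 2
Scanning left to right for freq == 1:
  Position 0 ('a'): freq=2, skip
  Position 1 ('d'): freq=3, skip
  Position 2 ('a'): freq=2, skip
  Position 3 ('d'): freq=3, skip
  Position 4 ('e'): freq=2, skip
  Position 5 ('e'): freq=2, skip
  Position 6 ('d'): freq=3, skip
  No unique character found => answer = -1

-1


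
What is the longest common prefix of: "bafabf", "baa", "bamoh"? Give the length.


Words: bafabf, baa, bamoh
  Position 0: all 'b' => match
  Position 1: all 'a' => match
  Position 2: ('f', 'a', 'm') => mismatch, stop
LCP = "ba" (length 2)

2


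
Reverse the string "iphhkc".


Input: iphhkc
Reading characters right to left:
  Position 5: 'c'
  Position 4: 'k'
  Position 3: 'h'
  Position 2: 'h'
  Position 1: 'p'
  Position 0: 'i'
Reversed: ckhhpi

ckhhpi


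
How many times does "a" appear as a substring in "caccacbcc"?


Searching for "a" in "caccacbcc"
Scanning each position:
  Position 0: "c" => no
  Position 1: "a" => MATCH
  Position 2: "c" => no
  Position 3: "c" => no
  Position 4: "a" => MATCH
  Position 5: "c" => no
  Position 6: "b" => no
  Position 7: "c" => no
  Position 8: "c" => no
Total occurrences: 2

2


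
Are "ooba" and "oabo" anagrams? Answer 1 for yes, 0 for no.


Strings: "ooba", "oabo"
Sorted first:  aboo
Sorted second: aboo
Sorted forms match => anagrams

1


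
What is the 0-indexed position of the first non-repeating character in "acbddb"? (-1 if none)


Input: acbddb
Character frequencies:
  'a': 1
  'b': 2
  'c': 1
  'd': 2
Scanning left to right for freq == 1:
  Position 0 ('a'): unique! => answer = 0

0


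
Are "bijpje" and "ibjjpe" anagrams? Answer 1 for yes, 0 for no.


Strings: "bijpje", "ibjjpe"
Sorted first:  beijjp
Sorted second: beijjp
Sorted forms match => anagrams

1


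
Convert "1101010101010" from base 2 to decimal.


Input: "1101010101010" in base 2
Positional expansion:
  Digit '1' (value 1) x 2^12 = 4096
  Digit '1' (value 1) x 2^11 = 2048
  Digit '0' (value 0) x 2^10 = 0
  Digit '1' (value 1) x 2^9 = 512
  Digit '0' (value 0) x 2^8 = 0
  Digit '1' (value 1) x 2^7 = 128
  Digit '0' (value 0) x 2^6 = 0
  Digit '1' (value 1) x 2^5 = 32
  Digit '0' (value 0) x 2^4 = 0
  Digit '1' (value 1) x 2^3 = 8
  Digit '0' (value 0) x 2^2 = 0
  Digit '1' (value 1) x 2^1 = 2
  Digit '0' (value 0) x 2^0 = 0
Sum = 6826

6826


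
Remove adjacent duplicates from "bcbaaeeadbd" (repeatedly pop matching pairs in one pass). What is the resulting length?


Input: bcbaaeeadbd
Stack-based adjacent duplicate removal:
  Read 'b': push. Stack: b
  Read 'c': push. Stack: bc
  Read 'b': push. Stack: bcb
  Read 'a': push. Stack: bcba
  Read 'a': matches stack top 'a' => pop. Stack: bcb
  Read 'e': push. Stack: bcbe
  Read 'e': matches stack top 'e' => pop. Stack: bcb
  Read 'a': push. Stack: bcba
  Read 'd': push. Stack: bcbad
  Read 'b': push. Stack: bcbadb
  Read 'd': push. Stack: bcbadbd
Final stack: "bcbadbd" (length 7)

7


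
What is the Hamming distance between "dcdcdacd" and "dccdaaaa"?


Comparing "dcdcdacd" and "dccdaaaa" position by position:
  Position 0: 'd' vs 'd' => same
  Position 1: 'c' vs 'c' => same
  Position 2: 'd' vs 'c' => differ
  Position 3: 'c' vs 'd' => differ
  Position 4: 'd' vs 'a' => differ
  Position 5: 'a' vs 'a' => same
  Position 6: 'c' vs 'a' => differ
  Position 7: 'd' vs 'a' => differ
Total differences (Hamming distance): 5

5


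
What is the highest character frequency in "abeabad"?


Input: abeabad
Character counts:
  'a': 3
  'b': 2
  'd': 1
  'e': 1
Maximum frequency: 3

3


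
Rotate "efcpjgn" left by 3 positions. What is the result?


Input: "efcpjgn", rotate left by 3
First 3 characters: "efc"
Remaining characters: "pjgn"
Concatenate remaining + first: "pjgn" + "efc" = "pjgnefc"

pjgnefc


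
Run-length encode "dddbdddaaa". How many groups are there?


Input: dddbdddaaa
Scanning for consecutive runs:
  Group 1: 'd' x 3 (positions 0-2)
  Group 2: 'b' x 1 (positions 3-3)
  Group 3: 'd' x 3 (positions 4-6)
  Group 4: 'a' x 3 (positions 7-9)
Total groups: 4

4


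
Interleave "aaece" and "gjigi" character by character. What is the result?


Interleaving "aaece" and "gjigi":
  Position 0: 'a' from first, 'g' from second => "ag"
  Position 1: 'a' from first, 'j' from second => "aj"
  Position 2: 'e' from first, 'i' from second => "ei"
  Position 3: 'c' from first, 'g' from second => "cg"
  Position 4: 'e' from first, 'i' from second => "ei"
Result: agajeicgei

agajeicgei


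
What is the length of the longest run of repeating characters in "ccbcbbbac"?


Input: "ccbcbbbac"
Scanning for longest run:
  Position 1 ('c'): continues run of 'c', length=2
  Position 2 ('b'): new char, reset run to 1
  Position 3 ('c'): new char, reset run to 1
  Position 4 ('b'): new char, reset run to 1
  Position 5 ('b'): continues run of 'b', length=2
  Position 6 ('b'): continues run of 'b', length=3
  Position 7 ('a'): new char, reset run to 1
  Position 8 ('c'): new char, reset run to 1
Longest run: 'b' with length 3

3


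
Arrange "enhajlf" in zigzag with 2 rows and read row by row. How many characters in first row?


Zigzag "enhajlf" into 2 rows:
Placing characters:
  'e' => row 0
  'n' => row 1
  'h' => row 0
  'a' => row 1
  'j' => row 0
  'l' => row 1
  'f' => row 0
Rows:
  Row 0: "ehjf"
  Row 1: "nal"
First row length: 4

4


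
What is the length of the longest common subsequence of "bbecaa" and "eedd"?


LCS of "bbecaa" and "eedd"
DP table:
           e    e    d    d
      0    0    0    0    0
  b   0    0    0    0    0
  b   0    0    0    0    0
  e   0    1    1    1    1
  c   0    1    1    1    1
  a   0    1    1    1    1
  a   0    1    1    1    1
LCS length = dp[6][4] = 1

1


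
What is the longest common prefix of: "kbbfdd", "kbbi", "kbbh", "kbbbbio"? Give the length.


Words: kbbfdd, kbbi, kbbh, kbbbbio
  Position 0: all 'k' => match
  Position 1: all 'b' => match
  Position 2: all 'b' => match
  Position 3: ('f', 'i', 'h', 'b') => mismatch, stop
LCP = "kbb" (length 3)

3


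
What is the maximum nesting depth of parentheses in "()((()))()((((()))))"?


Input: "()((()))()((((()))))"
Tracking depth:
  Position 0 '(': depth becomes 1
  Position 1 ')': depth becomes 0
  Position 2 '(': depth becomes 1
  Position 3 '(': depth becomes 2
  Position 4 '(': depth becomes 3
  Position 5 ')': depth becomes 2
  Position 6 ')': depth becomes 1
  Position 7 ')': depth becomes 0
  Position 8 '(': depth becomes 1
  Position 9 ')': depth becomes 0
  Position 10 '(': depth becomes 1
  Position 11 '(': depth becomes 2
  Position 12 '(': depth becomes 3
  Position 13 '(': depth becomes 4
  Position 14 '(': depth becomes 5
  Position 15 ')': depth becomes 4
  Position 16 ')': depth becomes 3
  Position 17 ')': depth becomes 2
  Position 18 ')': depth becomes 1
  Position 19 ')': depth becomes 0
Maximum depth reached: 5

5


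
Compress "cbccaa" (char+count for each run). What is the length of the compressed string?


Input: cbccaa
Runs:
  'c' x 1 => "c1"
  'b' x 1 => "b1"
  'c' x 2 => "c2"
  'a' x 2 => "a2"
Compressed: "c1b1c2a2"
Compressed length: 8

8


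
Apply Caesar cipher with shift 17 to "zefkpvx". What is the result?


Caesar cipher: shift "zefkpvx" by 17
  'z' (pos 25) + 17 = pos 16 = 'q'
  'e' (pos 4) + 17 = pos 21 = 'v'
  'f' (pos 5) + 17 = pos 22 = 'w'
  'k' (pos 10) + 17 = pos 1 = 'b'
  'p' (pos 15) + 17 = pos 6 = 'g'
  'v' (pos 21) + 17 = pos 12 = 'm'
  'x' (pos 23) + 17 = pos 14 = 'o'
Result: qvwbgmo

qvwbgmo


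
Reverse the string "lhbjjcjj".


Input: lhbjjcjj
Reading characters right to left:
  Position 7: 'j'
  Position 6: 'j'
  Position 5: 'c'
  Position 4: 'j'
  Position 3: 'j'
  Position 2: 'b'
  Position 1: 'h'
  Position 0: 'l'
Reversed: jjcjjbhl

jjcjjbhl


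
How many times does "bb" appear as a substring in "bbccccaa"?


Searching for "bb" in "bbccccaa"
Scanning each position:
  Position 0: "bb" => MATCH
  Position 1: "bc" => no
  Position 2: "cc" => no
  Position 3: "cc" => no
  Position 4: "cc" => no
  Position 5: "ca" => no
  Position 6: "aa" => no
Total occurrences: 1

1


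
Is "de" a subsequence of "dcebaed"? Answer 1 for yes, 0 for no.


Check if "de" is a subsequence of "dcebaed"
Greedy scan:
  Position 0 ('d'): matches sub[0] = 'd'
  Position 1 ('c'): no match needed
  Position 2 ('e'): matches sub[1] = 'e'
  Position 3 ('b'): no match needed
  Position 4 ('a'): no match needed
  Position 5 ('e'): no match needed
  Position 6 ('d'): no match needed
All 2 characters matched => is a subsequence

1


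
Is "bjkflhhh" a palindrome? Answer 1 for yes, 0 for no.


Input: bjkflhhh
Reversed: hhhlfkjb
  Compare pos 0 ('b') with pos 7 ('h'): MISMATCH
  Compare pos 1 ('j') with pos 6 ('h'): MISMATCH
  Compare pos 2 ('k') with pos 5 ('h'): MISMATCH
  Compare pos 3 ('f') with pos 4 ('l'): MISMATCH
Result: not a palindrome

0


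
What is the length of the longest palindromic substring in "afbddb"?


Input: "afbddb"
Checking substrings for palindromes:
  [2:6] "bddb" (len 4) => palindrome
  [3:5] "dd" (len 2) => palindrome
Longest palindromic substring: "bddb" with length 4

4


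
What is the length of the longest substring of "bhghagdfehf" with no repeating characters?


Input: "bhghagdfehf"
Sliding window (track last position of each char):
  Position 0 ('b'): window [0,0] length 1 -- new best
  Position 1 ('h'): window [0,1] length 2 -- new best
  Position 2 ('g'): window [0,2] length 3 -- new best
  Position 3 ('h'): repeat (last at 1), move window start to 2
  Position 3 ('h'): window [2,3] length 2
  Position 4 ('a'): window [2,4] length 3
  Position 5 ('g'): repeat (last at 2), move window start to 3
  Position 5 ('g'): window [3,5] length 3
  Position 6 ('d'): window [3,6] length 4 -- new best
  Position 7 ('f'): window [3,7] length 5 -- new best
  Position 8 ('e'): window [3,8] length 6 -- new best
  Position 9 ('h'): repeat (last at 3), move window start to 4
  Position 9 ('h'): window [4,9] length 6
  Position 10 ('f'): repeat (last at 7), move window start to 8
  Position 10 ('f'): window [8,10] length 3
Longest substring with no repeats: "hagdfe" with length 6

6


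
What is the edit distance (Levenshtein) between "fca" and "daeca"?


Computing edit distance: "fca" -> "daeca"
DP table:
           d    a    e    c    a
      0    1    2    3    4    5
  f   1    1    2    3    4    5
  c   2    2    2    3    3    4
  a   3    3    2    3    4    3
Edit distance = dp[3][5] = 3

3


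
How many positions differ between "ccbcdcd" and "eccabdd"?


Comparing "ccbcdcd" and "eccabdd" position by position:
  Position 0: 'c' vs 'e' => DIFFER
  Position 1: 'c' vs 'c' => same
  Position 2: 'b' vs 'c' => DIFFER
  Position 3: 'c' vs 'a' => DIFFER
  Position 4: 'd' vs 'b' => DIFFER
  Position 5: 'c' vs 'd' => DIFFER
  Position 6: 'd' vs 'd' => same
Positions that differ: 5

5


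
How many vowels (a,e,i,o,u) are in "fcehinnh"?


Input: fcehinnh
Checking each character:
  'f' at position 0: consonant
  'c' at position 1: consonant
  'e' at position 2: vowel (running total: 1)
  'h' at position 3: consonant
  'i' at position 4: vowel (running total: 2)
  'n' at position 5: consonant
  'n' at position 6: consonant
  'h' at position 7: consonant
Total vowels: 2

2


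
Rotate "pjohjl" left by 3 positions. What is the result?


Input: "pjohjl", rotate left by 3
First 3 characters: "pjo"
Remaining characters: "hjl"
Concatenate remaining + first: "hjl" + "pjo" = "hjlpjo"

hjlpjo


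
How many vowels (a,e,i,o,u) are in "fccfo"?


Input: fccfo
Checking each character:
  'f' at position 0: consonant
  'c' at position 1: consonant
  'c' at position 2: consonant
  'f' at position 3: consonant
  'o' at position 4: vowel (running total: 1)
Total vowels: 1

1


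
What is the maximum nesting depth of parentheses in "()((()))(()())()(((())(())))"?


Input: "()((()))(()())()(((())(())))"
Tracking depth:
  Position 0 '(': depth becomes 1
  Position 1 ')': depth becomes 0
  Position 2 '(': depth becomes 1
  Position 3 '(': depth becomes 2
  Position 4 '(': depth becomes 3
  Position 5 ')': depth becomes 2
  Position 6 ')': depth becomes 1
  Position 7 ')': depth becomes 0
  Position 8 '(': depth becomes 1
  Position 9 '(': depth becomes 2
  Position 10 ')': depth becomes 1
  Position 11 '(': depth becomes 2
  Position 12 ')': depth becomes 1
  Position 13 ')': depth becomes 0
  Position 14 '(': depth becomes 1
  Position 15 ')': depth becomes 0
  Position 16 '(': depth becomes 1
  Position 17 '(': depth becomes 2
  Position 18 '(': depth becomes 3
  Position 19 '(': depth becomes 4
  Position 20 ')': depth becomes 3
  Position 21 ')': depth becomes 2
  Position 22 '(': depth becomes 3
  Position 23 '(': depth becomes 4
  Position 24 ')': depth becomes 3
  Position 25 ')': depth becomes 2
  Position 26 ')': depth becomes 1
  Position 27 ')': depth becomes 0
Maximum depth reached: 4

4


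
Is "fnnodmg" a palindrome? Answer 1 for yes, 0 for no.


Input: fnnodmg
Reversed: gmdonnf
  Compare pos 0 ('f') with pos 6 ('g'): MISMATCH
  Compare pos 1 ('n') with pos 5 ('m'): MISMATCH
  Compare pos 2 ('n') with pos 4 ('d'): MISMATCH
Result: not a palindrome

0


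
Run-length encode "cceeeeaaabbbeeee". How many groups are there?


Input: cceeeeaaabbbeeee
Scanning for consecutive runs:
  Group 1: 'c' x 2 (positions 0-1)
  Group 2: 'e' x 4 (positions 2-5)
  Group 3: 'a' x 3 (positions 6-8)
  Group 4: 'b' x 3 (positions 9-11)
  Group 5: 'e' x 4 (positions 12-15)
Total groups: 5

5


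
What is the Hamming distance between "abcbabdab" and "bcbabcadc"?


Comparing "abcbabdab" and "bcbabcadc" position by position:
  Position 0: 'a' vs 'b' => differ
  Position 1: 'b' vs 'c' => differ
  Position 2: 'c' vs 'b' => differ
  Position 3: 'b' vs 'a' => differ
  Position 4: 'a' vs 'b' => differ
  Position 5: 'b' vs 'c' => differ
  Position 6: 'd' vs 'a' => differ
  Position 7: 'a' vs 'd' => differ
  Position 8: 'b' vs 'c' => differ
Total differences (Hamming distance): 9

9


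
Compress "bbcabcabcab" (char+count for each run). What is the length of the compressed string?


Input: bbcabcabcab
Runs:
  'b' x 2 => "b2"
  'c' x 1 => "c1"
  'a' x 1 => "a1"
  'b' x 1 => "b1"
  'c' x 1 => "c1"
  'a' x 1 => "a1"
  'b' x 1 => "b1"
  'c' x 1 => "c1"
  'a' x 1 => "a1"
  'b' x 1 => "b1"
Compressed: "b2c1a1b1c1a1b1c1a1b1"
Compressed length: 20

20


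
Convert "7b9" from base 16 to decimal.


Input: "7b9" in base 16
Positional expansion:
  Digit '7' (value 7) x 16^2 = 1792
  Digit 'b' (value 11) x 16^1 = 176
  Digit '9' (value 9) x 16^0 = 9
Sum = 1977

1977


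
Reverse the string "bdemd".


Input: bdemd
Reading characters right to left:
  Position 4: 'd'
  Position 3: 'm'
  Position 2: 'e'
  Position 1: 'd'
  Position 0: 'b'
Reversed: dmedb

dmedb


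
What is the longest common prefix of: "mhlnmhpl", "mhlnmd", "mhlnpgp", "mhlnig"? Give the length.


Words: mhlnmhpl, mhlnmd, mhlnpgp, mhlnig
  Position 0: all 'm' => match
  Position 1: all 'h' => match
  Position 2: all 'l' => match
  Position 3: all 'n' => match
  Position 4: ('m', 'm', 'p', 'i') => mismatch, stop
LCP = "mhln" (length 4)

4


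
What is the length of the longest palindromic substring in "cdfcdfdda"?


Input: "cdfcdfdda"
Checking substrings for palindromes:
  [4:7] "dfd" (len 3) => palindrome
  [6:8] "dd" (len 2) => palindrome
Longest palindromic substring: "dfd" with length 3

3


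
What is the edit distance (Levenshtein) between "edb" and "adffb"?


Computing edit distance: "edb" -> "adffb"
DP table:
           a    d    f    f    b
      0    1    2    3    4    5
  e   1    1    2    3    4    5
  d   2    2    1    2    3    4
  b   3    3    2    2    3    3
Edit distance = dp[3][5] = 3

3


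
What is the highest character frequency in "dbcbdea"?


Input: dbcbdea
Character counts:
  'a': 1
  'b': 2
  'c': 1
  'd': 2
  'e': 1
Maximum frequency: 2

2


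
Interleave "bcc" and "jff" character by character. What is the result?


Interleaving "bcc" and "jff":
  Position 0: 'b' from first, 'j' from second => "bj"
  Position 1: 'c' from first, 'f' from second => "cf"
  Position 2: 'c' from first, 'f' from second => "cf"
Result: bjcfcf

bjcfcf


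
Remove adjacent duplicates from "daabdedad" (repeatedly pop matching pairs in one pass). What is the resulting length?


Input: daabdedad
Stack-based adjacent duplicate removal:
  Read 'd': push. Stack: d
  Read 'a': push. Stack: da
  Read 'a': matches stack top 'a' => pop. Stack: d
  Read 'b': push. Stack: db
  Read 'd': push. Stack: dbd
  Read 'e': push. Stack: dbde
  Read 'd': push. Stack: dbded
  Read 'a': push. Stack: dbdeda
  Read 'd': push. Stack: dbdedad
Final stack: "dbdedad" (length 7)

7


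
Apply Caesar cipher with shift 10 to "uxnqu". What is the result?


Caesar cipher: shift "uxnqu" by 10
  'u' (pos 20) + 10 = pos 4 = 'e'
  'x' (pos 23) + 10 = pos 7 = 'h'
  'n' (pos 13) + 10 = pos 23 = 'x'
  'q' (pos 16) + 10 = pos 0 = 'a'
  'u' (pos 20) + 10 = pos 4 = 'e'
Result: ehxae

ehxae


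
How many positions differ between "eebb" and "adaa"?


Comparing "eebb" and "adaa" position by position:
  Position 0: 'e' vs 'a' => DIFFER
  Position 1: 'e' vs 'd' => DIFFER
  Position 2: 'b' vs 'a' => DIFFER
  Position 3: 'b' vs 'a' => DIFFER
Positions that differ: 4

4


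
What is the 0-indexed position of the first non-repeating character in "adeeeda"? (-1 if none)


Input: adeeeda
Character frequencies:
  'a': 2
  'd': 2
  'e': 3
Scanning left to right for freq == 1:
  Position 0 ('a'): freq=2, skip
  Position 1 ('d'): freq=2, skip
  Position 2 ('e'): freq=3, skip
  Position 3 ('e'): freq=3, skip
  Position 4 ('e'): freq=3, skip
  Position 5 ('d'): freq=2, skip
  Position 6 ('a'): freq=2, skip
  No unique character found => answer = -1

-1


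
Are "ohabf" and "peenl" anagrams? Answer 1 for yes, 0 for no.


Strings: "ohabf", "peenl"
Sorted first:  abfho
Sorted second: eelnp
Differ at position 0: 'a' vs 'e' => not anagrams

0


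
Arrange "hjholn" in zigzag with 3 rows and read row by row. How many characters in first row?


Zigzag "hjholn" into 3 rows:
Placing characters:
  'h' => row 0
  'j' => row 1
  'h' => row 2
  'o' => row 1
  'l' => row 0
  'n' => row 1
Rows:
  Row 0: "hl"
  Row 1: "jon"
  Row 2: "h"
First row length: 2

2


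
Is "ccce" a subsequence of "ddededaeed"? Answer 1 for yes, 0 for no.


Check if "ccce" is a subsequence of "ddededaeed"
Greedy scan:
  Position 0 ('d'): no match needed
  Position 1 ('d'): no match needed
  Position 2 ('e'): no match needed
  Position 3 ('d'): no match needed
  Position 4 ('e'): no match needed
  Position 5 ('d'): no match needed
  Position 6 ('a'): no match needed
  Position 7 ('e'): no match needed
  Position 8 ('e'): no match needed
  Position 9 ('d'): no match needed
Only matched 0/4 characters => not a subsequence

0


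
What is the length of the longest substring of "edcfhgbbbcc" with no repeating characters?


Input: "edcfhgbbbcc"
Sliding window (track last position of each char):
  Position 0 ('e'): window [0,0] length 1 -- new best
  Position 1 ('d'): window [0,1] length 2 -- new best
  Position 2 ('c'): window [0,2] length 3 -- new best
  Position 3 ('f'): window [0,3] length 4 -- new best
  Position 4 ('h'): window [0,4] length 5 -- new best
  Position 5 ('g'): window [0,5] length 6 -- new best
  Position 6 ('b'): window [0,6] length 7 -- new best
  Position 7 ('b'): repeat (last at 6), move window start to 7
  Position 7 ('b'): window [7,7] length 1
  Position 8 ('b'): repeat (last at 7), move window start to 8
  Position 8 ('b'): window [8,8] length 1
  Position 9 ('c'): window [8,9] length 2
  Position 10 ('c'): repeat (last at 9), move window start to 10
  Position 10 ('c'): window [10,10] length 1
Longest substring with no repeats: "edcfhgb" with length 7

7


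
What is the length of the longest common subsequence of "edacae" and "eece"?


LCS of "edacae" and "eece"
DP table:
           e    e    c    e
      0    0    0    0    0
  e   0    1    1    1    1
  d   0    1    1    1    1
  a   0    1    1    1    1
  c   0    1    1    2    2
  a   0    1    1    2    2
  e   0    1    2    2    3
LCS length = dp[6][4] = 3

3


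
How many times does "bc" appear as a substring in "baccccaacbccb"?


Searching for "bc" in "baccccaacbccb"
Scanning each position:
  Position 0: "ba" => no
  Position 1: "ac" => no
  Position 2: "cc" => no
  Position 3: "cc" => no
  Position 4: "cc" => no
  Position 5: "ca" => no
  Position 6: "aa" => no
  Position 7: "ac" => no
  Position 8: "cb" => no
  Position 9: "bc" => MATCH
  Position 10: "cc" => no
  Position 11: "cb" => no
Total occurrences: 1

1


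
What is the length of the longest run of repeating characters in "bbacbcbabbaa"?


Input: "bbacbcbabbaa"
Scanning for longest run:
  Position 1 ('b'): continues run of 'b', length=2
  Position 2 ('a'): new char, reset run to 1
  Position 3 ('c'): new char, reset run to 1
  Position 4 ('b'): new char, reset run to 1
  Position 5 ('c'): new char, reset run to 1
  Position 6 ('b'): new char, reset run to 1
  Position 7 ('a'): new char, reset run to 1
  Position 8 ('b'): new char, reset run to 1
  Position 9 ('b'): continues run of 'b', length=2
  Position 10 ('a'): new char, reset run to 1
  Position 11 ('a'): continues run of 'a', length=2
Longest run: 'b' with length 2

2


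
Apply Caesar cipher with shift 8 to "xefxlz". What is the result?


Caesar cipher: shift "xefxlz" by 8
  'x' (pos 23) + 8 = pos 5 = 'f'
  'e' (pos 4) + 8 = pos 12 = 'm'
  'f' (pos 5) + 8 = pos 13 = 'n'
  'x' (pos 23) + 8 = pos 5 = 'f'
  'l' (pos 11) + 8 = pos 19 = 't'
  'z' (pos 25) + 8 = pos 7 = 'h'
Result: fmnfth

fmnfth


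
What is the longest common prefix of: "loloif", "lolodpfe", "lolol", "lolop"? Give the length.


Words: loloif, lolodpfe, lolol, lolop
  Position 0: all 'l' => match
  Position 1: all 'o' => match
  Position 2: all 'l' => match
  Position 3: all 'o' => match
  Position 4: ('i', 'd', 'l', 'p') => mismatch, stop
LCP = "lolo" (length 4)

4


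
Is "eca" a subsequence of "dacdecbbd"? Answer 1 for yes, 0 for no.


Check if "eca" is a subsequence of "dacdecbbd"
Greedy scan:
  Position 0 ('d'): no match needed
  Position 1 ('a'): no match needed
  Position 2 ('c'): no match needed
  Position 3 ('d'): no match needed
  Position 4 ('e'): matches sub[0] = 'e'
  Position 5 ('c'): matches sub[1] = 'c'
  Position 6 ('b'): no match needed
  Position 7 ('b'): no match needed
  Position 8 ('d'): no match needed
Only matched 2/3 characters => not a subsequence

0


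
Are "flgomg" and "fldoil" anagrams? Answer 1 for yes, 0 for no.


Strings: "flgomg", "fldoil"
Sorted first:  fgglmo
Sorted second: dfillo
Differ at position 0: 'f' vs 'd' => not anagrams

0


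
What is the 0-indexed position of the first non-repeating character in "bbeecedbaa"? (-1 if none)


Input: bbeecedbaa
Character frequencies:
  'a': 2
  'b': 3
  'c': 1
  'd': 1
  'e': 3
Scanning left to right for freq == 1:
  Position 0 ('b'): freq=3, skip
  Position 1 ('b'): freq=3, skip
  Position 2 ('e'): freq=3, skip
  Position 3 ('e'): freq=3, skip
  Position 4 ('c'): unique! => answer = 4

4
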